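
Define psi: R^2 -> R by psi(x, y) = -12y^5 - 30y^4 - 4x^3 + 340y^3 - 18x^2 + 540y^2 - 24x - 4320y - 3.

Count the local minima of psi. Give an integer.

2

psi separates as a function of x plus a function of y, so ∇psi=0 decouples.
∂psi/∂x = -12(x + 1)(x + 2) = 0 at x ∈ {-2, -1}; ∂psi/∂y = -60(y - 3)(y - 2)(y + 3)(y + 4) = 0 at y ∈ {-4, -3, 2, 3}.
The Hessian is diagonal: diag(psi_xx, psi_yy). Second derivatives: psi_xx(-2)=12, psi_xx(-1)=-12; psi_yy(-4)=2520, psi_yy(-3)=-1800, psi_yy(2)=1800, psi_yy(3)=-2520.
Local minima occur where both diagonal entries positive: (-2, -4), (-2, 2). Count: 2.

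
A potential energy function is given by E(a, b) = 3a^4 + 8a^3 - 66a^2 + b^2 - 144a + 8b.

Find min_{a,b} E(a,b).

-583

E(a,b) separates as P(a) + Q(b), so its minimum is min P + min Q.
P'(a) = 12(a - 3)(a + 1)(a + 4) vanishes at a ∈ {-4, -1, 3}; Q'(b) = 2b + 8 vanishes at b ∈ {-4}.
Local minima of P (where P''>0): P(-4)=-224, P(3)=-567. Local minima of Q: Q(-4)=-16.
So the global minimum of E is P(3) + Q(-4) = -567 − 16 = -583, attained at (3, -4).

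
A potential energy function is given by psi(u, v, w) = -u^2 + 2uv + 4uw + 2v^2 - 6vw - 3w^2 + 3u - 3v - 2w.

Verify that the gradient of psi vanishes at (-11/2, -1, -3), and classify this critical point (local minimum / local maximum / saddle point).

saddle point

∇psi = (-2u + 2v + 4w + 3, 2u + 4v - 6w - 3, 4u - 6v - 6w - 2); substituting (-11/2, -1, -3) gives ∇psi = (0, 0, 0), so (-11/2, -1, -3) is indeed a critical point.
The Hessian is constant: H = [[-2, 2, 4], [2, 4, -6], [4, -6, -6]].
Leading principal minors: Δ₁ = -2, Δ₂ = -12, Δ₃ = -16.
The minors fit neither the all-positive nor the alternating-sign pattern, so H is indefinite: a saddle point.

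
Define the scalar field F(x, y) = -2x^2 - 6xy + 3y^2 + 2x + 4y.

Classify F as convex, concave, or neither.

F is quadratic, so its Hessian is the constant matrix H = [[-4, -6], [-6, 6]].
det(H) = -60, tr(H) = 2.
det(H) < 0, so H is indefinite: neither convex nor concave.

neither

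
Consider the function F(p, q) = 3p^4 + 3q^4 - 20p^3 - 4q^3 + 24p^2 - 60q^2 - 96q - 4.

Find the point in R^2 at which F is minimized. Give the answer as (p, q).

F(p,q) separates as A(p) + B(q) − 4, so its minimum is min A + min B − 4.
A'(p) = 12p(p - 4)(p - 1) vanishes at p ∈ {0, 1, 4}; B'(q) = 12(q - 4)(q + 1)(q + 2) vanishes at q ∈ {-2, -1, 4}.
Local minima of A (where A''>0): A(0)=0, A(4)=-128. Local minima of B: B(-2)=32, B(4)=-832.
So the global minimum of F is A(4) + B(4) − 4 = -128 − 832 − 4 = -964, attained at (4, 4).

(4, 4)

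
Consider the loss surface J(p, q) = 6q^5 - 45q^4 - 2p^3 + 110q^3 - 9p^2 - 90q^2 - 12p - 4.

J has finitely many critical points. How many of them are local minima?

2

J separates as a function of p plus a function of q, so ∇J=0 decouples.
∂J/∂p = -6(p + 1)(p + 2) = 0 at p ∈ {-2, -1}; ∂J/∂q = 30q(q - 3)(q - 2)(q - 1) = 0 at q ∈ {0, 1, 2, 3}.
The Hessian is diagonal: diag(J_pp, J_qq). Second derivatives: J_pp(-2)=6, J_pp(-1)=-6; J_qq(0)=-180, J_qq(1)=60, J_qq(2)=-60, J_qq(3)=180.
Local minima occur where both diagonal entries positive: (-2, 1), (-2, 3). Count: 2.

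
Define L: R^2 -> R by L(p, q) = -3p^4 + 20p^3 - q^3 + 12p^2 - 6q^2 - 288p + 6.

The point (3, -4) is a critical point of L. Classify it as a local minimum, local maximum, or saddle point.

The mixed partial ∂²L/∂p∂q is 0, so the Hessian at any point is diag(L_pp, L_qq) = diag(12(-3p^2 + 10p + 2), -6(q + 2)).
At (3, -4): H = diag(60, 12).
Both eigenvalues are positive, so H is positive definite: a local minimum.

local minimum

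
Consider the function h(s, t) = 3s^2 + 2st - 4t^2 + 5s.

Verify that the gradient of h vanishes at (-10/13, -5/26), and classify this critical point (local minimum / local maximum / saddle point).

∇h = (6s + 2t + 5, 2s - 8t); substituting (-10/13, -5/26) gives ∇h = (0, 0), so (-10/13, -5/26) is indeed a critical point.
The Hessian of h is constant: H = [[6, 2], [2, -8]].
det(H) = 6·(-8) − 2² = -52.
Since det(H) < 0, H is indefinite and the critical point is a saddle point.

saddle point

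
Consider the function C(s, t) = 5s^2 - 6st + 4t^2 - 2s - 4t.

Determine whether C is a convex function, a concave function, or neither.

C is quadratic, so its Hessian is the constant matrix H = [[10, -6], [-6, 8]].
det(H) = 44, tr(H) = 18.
det(H) > 0 and tr(H) > 0, so H is positive definite everywhere: convex.

convex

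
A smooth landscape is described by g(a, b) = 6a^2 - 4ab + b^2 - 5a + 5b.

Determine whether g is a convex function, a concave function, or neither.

g is quadratic, so its Hessian is the constant matrix H = [[12, -4], [-4, 2]].
det(H) = 8, tr(H) = 14.
det(H) > 0 and tr(H) > 0, so H is positive definite everywhere: convex.

convex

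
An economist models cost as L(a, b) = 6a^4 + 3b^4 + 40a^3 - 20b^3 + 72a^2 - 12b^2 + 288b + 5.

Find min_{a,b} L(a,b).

L(a,b) separates as P(a) + Q(b) + 5, so its minimum is min P + min Q + 5.
P'(a) = 24a(a + 2)(a + 3) vanishes at a ∈ {-3, -2, 0}; Q'(b) = 12(b - 4)(b - 3)(b + 2) vanishes at b ∈ {-2, 3, 4}.
Local minima of P (where P''>0): P(-3)=54, P(0)=0. Local minima of Q: Q(-2)=-416, Q(4)=448.
So the global minimum of L is P(0) + Q(-2) + 5 = 0 − 416 + 5 = -411, attained at (0, -2).

-411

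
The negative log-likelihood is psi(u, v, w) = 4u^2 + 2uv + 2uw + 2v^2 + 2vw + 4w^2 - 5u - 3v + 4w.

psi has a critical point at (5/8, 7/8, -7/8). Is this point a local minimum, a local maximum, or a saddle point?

local minimum

The Hessian is constant: H = [[8, 2, 2], [2, 4, 2], [2, 2, 8]].
Leading principal minors: Δ₁ = 8, Δ₂ = 28, Δ₃ = 192.
All leading minors are positive, so H is positive definite: a local minimum.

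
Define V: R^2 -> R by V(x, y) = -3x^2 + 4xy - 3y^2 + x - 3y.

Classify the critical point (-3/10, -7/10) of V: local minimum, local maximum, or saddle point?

The Hessian of V is constant: H = [[-6, 4], [4, -6]].
det(H) = (-6)·(-6) − 4² = 20.
det(H) > 0 and tr(H) = -12 < 0, so H is negative definite and the point is a local maximum.

local maximum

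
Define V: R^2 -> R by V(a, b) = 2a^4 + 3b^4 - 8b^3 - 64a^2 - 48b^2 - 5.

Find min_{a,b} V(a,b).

V(a,b) separates as P(a) + Q(b) − 5, so its minimum is min P + min Q − 5.
P'(a) = 8a(a - 4)(a + 4) vanishes at a ∈ {-4, 0, 4}; Q'(b) = 12b(b - 4)(b + 2) vanishes at b ∈ {-2, 0, 4}.
Local minima of P (where P''>0): P(-4)=-512, P(4)=-512. Local minima of Q: Q(-2)=-80, Q(4)=-512.
So the global minimum of V is P(-4) + Q(4) − 5 = -512 − 512 − 5 = -1029, attained at (-4, 4).

-1029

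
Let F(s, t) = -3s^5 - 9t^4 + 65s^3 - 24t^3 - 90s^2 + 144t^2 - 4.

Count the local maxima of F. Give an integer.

F separates as a function of s plus a function of t, so ∇F=0 decouples.
∂F/∂s = -15s(s - 3)(s - 1)(s + 4) = 0 at s ∈ {-4, 0, 1, 3}; ∂F/∂t = -36t(t - 2)(t + 4) = 0 at t ∈ {-4, 0, 2}.
The Hessian is diagonal: diag(F_ss, F_tt). Second derivatives: F_ss(-4)=2100, F_ss(0)=-180, F_ss(1)=150, F_ss(3)=-630; F_tt(-4)=-864, F_tt(0)=288, F_tt(2)=-432.
Local maxima occur where both diagonal entries negative: (0, -4), (0, 2), (3, -4), (3, 2). Count: 4.

4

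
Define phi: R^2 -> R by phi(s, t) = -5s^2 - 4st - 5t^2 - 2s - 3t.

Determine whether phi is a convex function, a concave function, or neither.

phi is quadratic, so its Hessian is the constant matrix H = [[-10, -4], [-4, -10]].
det(H) = 84, tr(H) = -20.
det(H) > 0 and tr(H) < 0, so H is negative definite everywhere: concave.

concave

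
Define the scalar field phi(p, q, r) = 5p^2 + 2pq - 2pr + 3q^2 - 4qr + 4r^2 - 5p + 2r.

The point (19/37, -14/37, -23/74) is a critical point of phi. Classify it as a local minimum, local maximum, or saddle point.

The Hessian is constant: H = [[10, 2, -2], [2, 6, -4], [-2, -4, 8]].
Leading principal minors: Δ₁ = 10, Δ₂ = 56, Δ₃ = 296.
All leading minors are positive, so H is positive definite: a local minimum.

local minimum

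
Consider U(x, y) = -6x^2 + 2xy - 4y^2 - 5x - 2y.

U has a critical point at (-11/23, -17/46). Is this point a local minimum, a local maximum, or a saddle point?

local maximum

The Hessian of U is constant: H = [[-12, 2], [2, -8]].
det(H) = (-12)·(-8) − 2² = 92.
det(H) > 0 and tr(H) = -20 < 0, so H is negative definite and the point is a local maximum.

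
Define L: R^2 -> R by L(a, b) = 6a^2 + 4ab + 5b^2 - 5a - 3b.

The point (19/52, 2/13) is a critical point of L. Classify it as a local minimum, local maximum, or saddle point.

local minimum

The Hessian of L is constant: H = [[12, 4], [4, 10]].
det(H) = 12·10 − 4² = 104.
det(H) > 0 and tr(H) = 22 > 0, so H is positive definite and the point is a local minimum.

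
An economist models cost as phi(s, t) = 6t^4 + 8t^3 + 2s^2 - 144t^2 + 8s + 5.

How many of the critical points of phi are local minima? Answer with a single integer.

2

phi separates as a function of s plus a function of t, so ∇phi=0 decouples.
∂phi/∂s = 4(s + 2) = 0 at s ∈ {-2}; ∂phi/∂t = 24t(t - 3)(t + 4) = 0 at t ∈ {-4, 0, 3}.
The Hessian is diagonal: diag(phi_ss, phi_tt). Second derivatives: phi_ss(-2)=4; phi_tt(-4)=672, phi_tt(0)=-288, phi_tt(3)=504.
Local minima occur where both diagonal entries positive: (-2, -4), (-2, 3). Count: 2.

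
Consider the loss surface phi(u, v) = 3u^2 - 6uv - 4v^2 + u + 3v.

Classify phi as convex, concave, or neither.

phi is quadratic, so its Hessian is the constant matrix H = [[6, -6], [-6, -8]].
det(H) = -84, tr(H) = -2.
det(H) < 0, so H is indefinite: neither convex nor concave.

neither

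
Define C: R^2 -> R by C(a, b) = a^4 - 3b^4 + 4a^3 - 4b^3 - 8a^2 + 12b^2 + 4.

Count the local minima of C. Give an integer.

2

C separates as a function of a plus a function of b, so ∇C=0 decouples.
∂C/∂a = 4a(a - 1)(a + 4) = 0 at a ∈ {-4, 0, 1}; ∂C/∂b = -12b(b - 1)(b + 2) = 0 at b ∈ {-2, 0, 1}.
The Hessian is diagonal: diag(C_aa, C_bb). Second derivatives: C_aa(-4)=80, C_aa(0)=-16, C_aa(1)=20; C_bb(-2)=-72, C_bb(0)=24, C_bb(1)=-36.
Local minima occur where both diagonal entries positive: (-4, 0), (1, 0). Count: 2.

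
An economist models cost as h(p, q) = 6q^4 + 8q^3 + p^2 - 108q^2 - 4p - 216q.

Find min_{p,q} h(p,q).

h(p,q) separates as A(p) + B(q), so its minimum is min A + min B.
A'(p) = 2p - 4 vanishes at p ∈ {2}; B'(q) = 24(q - 3)(q + 1)(q + 3) vanishes at q ∈ {-3, -1, 3}.
Local minima of A (where A''>0): A(2)=-4. Local minima of B: B(-3)=-54, B(3)=-918.
So the global minimum of h is A(2) + B(3) = -4 − 918 = -922, attained at (2, 3).

-922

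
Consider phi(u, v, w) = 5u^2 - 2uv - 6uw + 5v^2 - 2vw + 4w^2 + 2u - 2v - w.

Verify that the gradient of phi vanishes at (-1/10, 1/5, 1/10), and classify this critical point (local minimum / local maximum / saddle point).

∇phi = (10u - 2v - 6w + 2, -2u + 10v - 2w - 2, -6u - 2v + 8w - 1); substituting (-1/10, 1/5, 1/10) gives ∇phi = (0, 0, 0), so (-1/10, 1/5, 1/10) is indeed a critical point.
The Hessian is constant: H = [[10, -2, -6], [-2, 10, -2], [-6, -2, 8]].
Leading principal minors: Δ₁ = 10, Δ₂ = 96, Δ₃ = 320.
All leading minors are positive, so H is positive definite: a local minimum.

local minimum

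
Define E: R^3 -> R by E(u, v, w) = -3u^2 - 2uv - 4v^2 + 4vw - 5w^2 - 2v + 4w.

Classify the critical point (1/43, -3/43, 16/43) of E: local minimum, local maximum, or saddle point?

The Hessian is constant: H = [[-6, -2, 0], [-2, -8, 4], [0, 4, -10]].
Leading principal minors: Δ₁ = -6, Δ₂ = 44, Δ₃ = -344.
The minors alternate sign starting negative (−, +, −), so H is negative definite: a local maximum.

local maximum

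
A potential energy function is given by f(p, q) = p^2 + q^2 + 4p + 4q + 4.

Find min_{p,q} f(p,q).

f(p,q) separates as A(p) + B(q) + 4, so its minimum is min A + min B + 4.
A'(p) = 2p + 4 vanishes at p ∈ {-2}; B'(q) = 2q + 4 vanishes at q ∈ {-2}.
Local minima of A (where A''>0): A(-2)=-4. Local minima of B: B(-2)=-4.
So the global minimum of f is A(-2) + B(-2) + 4 = -4 − 4 + 4 = -4, attained at (-2, -2).

-4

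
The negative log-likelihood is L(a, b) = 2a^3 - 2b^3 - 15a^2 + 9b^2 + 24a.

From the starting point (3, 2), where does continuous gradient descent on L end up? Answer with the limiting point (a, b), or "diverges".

(4, 0)

L is separable, so gradient descent decouples: a follows -∂L/∂a, b follows -∂L/∂b.
∂L/∂a = 6(a - 4)(a - 1); at a=3 this is -12, so a increases.
∂L/∂b = -6b(b - 3); at b=2 this is 12, so b decreases.
a converges to its nearest critical value 4 (a local min of the a-part); b converges to 0. The iterate converges to (4, 0).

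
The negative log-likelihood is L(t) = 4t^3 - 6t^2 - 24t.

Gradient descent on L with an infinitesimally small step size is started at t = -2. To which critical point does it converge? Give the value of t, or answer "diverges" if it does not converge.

diverges

L'(t) = 12(t - 2)(t + 1), so L'(-2) = 48.
Gradient descent moves in the -L' direction, i.e. t is decreasing.
There is no critical point below t=-2, and L' keeps the same sign, so the iterate runs off to −∞.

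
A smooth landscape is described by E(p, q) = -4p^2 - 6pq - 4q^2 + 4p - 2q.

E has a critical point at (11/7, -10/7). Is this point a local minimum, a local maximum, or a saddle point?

The Hessian of E is constant: H = [[-8, -6], [-6, -8]].
det(H) = (-8)·(-8) − (-6)² = 28.
det(H) > 0 and tr(H) = -16 < 0, so H is negative definite and the point is a local maximum.

local maximum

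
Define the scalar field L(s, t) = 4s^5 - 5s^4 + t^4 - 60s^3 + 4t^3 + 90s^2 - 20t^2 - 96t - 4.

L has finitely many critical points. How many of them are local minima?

4

L separates as a function of s plus a function of t, so ∇L=0 decouples.
∂L/∂s = 20s(s - 3)(s - 1)(s + 3) = 0 at s ∈ {-3, 0, 1, 3}; ∂L/∂t = 4(t - 3)(t + 2)(t + 4) = 0 at t ∈ {-4, -2, 3}.
The Hessian is diagonal: diag(L_ss, L_tt). Second derivatives: L_ss(-3)=-1440, L_ss(0)=180, L_ss(1)=-160, L_ss(3)=720; L_tt(-4)=56, L_tt(-2)=-40, L_tt(3)=140.
Local minima occur where both diagonal entries positive: (0, -4), (0, 3), (3, -4), (3, 3). Count: 4.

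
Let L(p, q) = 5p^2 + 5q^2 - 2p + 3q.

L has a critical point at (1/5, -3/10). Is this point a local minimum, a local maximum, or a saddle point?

local minimum

The Hessian of L is constant: H = [[10, 0], [0, 10]].
det(H) = 10·10 − 0² = 100.
det(H) > 0 and tr(H) = 20 > 0, so H is positive definite and the point is a local minimum.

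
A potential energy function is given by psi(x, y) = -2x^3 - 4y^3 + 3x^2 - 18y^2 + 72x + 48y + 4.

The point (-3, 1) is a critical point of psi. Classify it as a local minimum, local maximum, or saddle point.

saddle point

The mixed partial ∂²psi/∂x∂y is 0, so the Hessian at any point is diag(psi_xx, psi_yy) = diag(6(-2x + 1), -12(2y + 3)).
At (-3, 1): H = diag(42, -60).
The eigenvalues have opposite signs, so H is indefinite: a saddle point.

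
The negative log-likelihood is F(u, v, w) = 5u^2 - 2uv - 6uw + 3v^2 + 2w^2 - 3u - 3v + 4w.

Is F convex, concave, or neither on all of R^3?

F is quadratic, so its Hessian is the constant matrix H = [[10, -2, -6], [-2, 6, 0], [-6, 0, 4]].
Leading principal minors: 10, 56, 8.
All positive ⇒ H ≻ 0 ⇒ convex.

convex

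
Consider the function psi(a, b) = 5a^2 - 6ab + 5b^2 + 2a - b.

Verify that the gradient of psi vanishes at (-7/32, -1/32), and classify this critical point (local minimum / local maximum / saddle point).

local minimum

∇psi = (10a - 6b + 2, -6a + 10b - 1); substituting (-7/32, -1/32) gives ∇psi = (0, 0), so (-7/32, -1/32) is indeed a critical point.
The Hessian of psi is constant: H = [[10, -6], [-6, 10]].
det(H) = 10·10 − (-6)² = 64.
det(H) > 0 and tr(H) = 20 > 0, so H is positive definite and the point is a local minimum.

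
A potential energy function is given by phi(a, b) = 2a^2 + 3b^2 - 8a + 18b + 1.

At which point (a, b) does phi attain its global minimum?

(2, -3)

phi(a,b) separates as P(a) + Q(b) + 1, so its minimum is min P + min Q + 1.
P'(a) = 4a - 8 vanishes at a ∈ {2}; Q'(b) = 6b + 18 vanishes at b ∈ {-3}.
Local minima of P (where P''>0): P(2)=-8. Local minima of Q: Q(-3)=-27.
So the global minimum of phi is P(2) + Q(-3) + 1 = -8 − 27 + 1 = -34, attained at (2, -3).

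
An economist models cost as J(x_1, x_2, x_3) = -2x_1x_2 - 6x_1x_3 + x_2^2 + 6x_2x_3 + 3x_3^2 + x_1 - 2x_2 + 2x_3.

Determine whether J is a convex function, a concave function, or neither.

J is quadratic, so its Hessian is the constant matrix H = [[0, -2, -6], [-2, 2, 6], [-6, 6, 6]].
Leading principal minors: 0, -4, 48.
Neither pattern holds ⇒ H is indefinite ⇒ neither convex nor concave.

neither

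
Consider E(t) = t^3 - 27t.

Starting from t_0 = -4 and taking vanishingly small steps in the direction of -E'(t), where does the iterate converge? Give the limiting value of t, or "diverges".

E'(t) = 3(t - 3)(t + 3), so E'(-4) = 21.
Gradient descent moves in the -E' direction, i.e. t is decreasing.
There is no critical point below t=-4, and E' keeps the same sign, so the iterate runs off to −∞.

diverges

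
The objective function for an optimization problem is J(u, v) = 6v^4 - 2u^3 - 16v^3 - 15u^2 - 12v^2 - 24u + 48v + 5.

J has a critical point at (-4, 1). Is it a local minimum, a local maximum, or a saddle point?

The mixed partial ∂²J/∂u∂v is 0, so the Hessian at any point is diag(J_uu, J_vv) = diag(-6(2u + 5), 24(3v^2 - 4v - 1)).
At (-4, 1): H = diag(18, -48).
The eigenvalues have opposite signs, so H is indefinite: a saddle point.

saddle point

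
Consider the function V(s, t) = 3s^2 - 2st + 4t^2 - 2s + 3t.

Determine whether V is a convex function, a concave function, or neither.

convex

V is quadratic, so its Hessian is the constant matrix H = [[6, -2], [-2, 8]].
det(H) = 44, tr(H) = 14.
det(H) > 0 and tr(H) > 0, so H is positive definite everywhere: convex.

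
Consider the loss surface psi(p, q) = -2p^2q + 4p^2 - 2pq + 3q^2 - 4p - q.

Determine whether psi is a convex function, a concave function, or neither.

neither

The term -2p^2q is cubic, so the Hessian is not constant.
∂²psi/∂p² = -4q + 8, which takes both signs as q varies (negative for sufficiently large q). A diagonal entry of the Hessian changing sign means the Hessian is neither positive- nor negative-semidefinite on all of R^2.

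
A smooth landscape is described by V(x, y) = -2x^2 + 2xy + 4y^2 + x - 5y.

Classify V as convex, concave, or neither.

V is quadratic, so its Hessian is the constant matrix H = [[-4, 2], [2, 8]].
det(H) = -36, tr(H) = 4.
det(H) < 0, so H is indefinite: neither convex nor concave.

neither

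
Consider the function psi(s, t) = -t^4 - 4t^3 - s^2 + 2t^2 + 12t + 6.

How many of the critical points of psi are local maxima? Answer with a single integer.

2

psi separates as a function of s plus a function of t, so ∇psi=0 decouples.
∂psi/∂s = -2s = 0 at s ∈ {0}; ∂psi/∂t = -4(t - 1)(t + 1)(t + 3) = 0 at t ∈ {-3, -1, 1}.
The Hessian is diagonal: diag(psi_ss, psi_tt). Second derivatives: psi_ss(0)=-2; psi_tt(-3)=-32, psi_tt(-1)=16, psi_tt(1)=-32.
Local maxima occur where both diagonal entries negative: (0, -3), (0, 1). Count: 2.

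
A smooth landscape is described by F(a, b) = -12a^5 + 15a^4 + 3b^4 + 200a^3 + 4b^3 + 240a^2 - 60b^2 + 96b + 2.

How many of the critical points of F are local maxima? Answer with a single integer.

F separates as a function of a plus a function of b, so ∇F=0 decouples.
∂F/∂a = -60a(a - 4)(a + 1)(a + 2) = 0 at a ∈ {-2, -1, 0, 4}; ∂F/∂b = 12(b - 2)(b - 1)(b + 4) = 0 at b ∈ {-4, 1, 2}.
The Hessian is diagonal: diag(F_aa, F_bb). Second derivatives: F_aa(-2)=720, F_aa(-1)=-300, F_aa(0)=480, F_aa(4)=-7200; F_bb(-4)=360, F_bb(1)=-60, F_bb(2)=72.
Local maxima occur where both diagonal entries negative: (-1, 1), (4, 1). Count: 2.

2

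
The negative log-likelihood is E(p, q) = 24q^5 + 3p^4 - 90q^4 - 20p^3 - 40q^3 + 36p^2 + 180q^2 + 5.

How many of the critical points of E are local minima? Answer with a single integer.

E separates as a function of p plus a function of q, so ∇E=0 decouples.
∂E/∂p = 12p(p - 3)(p - 2) = 0 at p ∈ {0, 2, 3}; ∂E/∂q = 120q(q - 3)(q - 1)(q + 1) = 0 at q ∈ {-1, 0, 1, 3}.
The Hessian is diagonal: diag(E_pp, E_qq). Second derivatives: E_pp(0)=72, E_pp(2)=-24, E_pp(3)=36; E_qq(-1)=-960, E_qq(0)=360, E_qq(1)=-480, E_qq(3)=2880.
Local minima occur where both diagonal entries positive: (0, 0), (0, 3), (3, 0), (3, 3). Count: 4.

4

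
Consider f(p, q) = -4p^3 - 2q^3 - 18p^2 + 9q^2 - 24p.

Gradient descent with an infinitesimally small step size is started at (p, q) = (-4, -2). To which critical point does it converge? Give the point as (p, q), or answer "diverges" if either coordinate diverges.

f is separable, so gradient descent decouples: p follows -∂f/∂p, q follows -∂f/∂q.
∂f/∂p = -12(p + 1)(p + 2); at p=-4 this is -72, so p increases.
∂f/∂q = -6q(q - 3); at q=-2 this is -60, so q increases.
p converges to its nearest critical value -2 (a local min of the p-part); q converges to 0. The iterate converges to (-2, 0).

(-2, 0)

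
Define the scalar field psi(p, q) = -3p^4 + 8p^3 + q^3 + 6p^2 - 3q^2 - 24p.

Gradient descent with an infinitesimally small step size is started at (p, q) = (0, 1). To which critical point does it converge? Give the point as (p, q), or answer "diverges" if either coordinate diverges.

psi is separable, so gradient descent decouples: p follows -∂psi/∂p, q follows -∂psi/∂q.
∂psi/∂p = -12(p - 2)(p - 1)(p + 1); at p=0 this is -24, so p increases.
∂psi/∂q = 3q(q - 2); at q=1 this is -3, so q increases.
p converges to its nearest critical value 1 (a local min of the p-part); q converges to 2. The iterate converges to (1, 2).

(1, 2)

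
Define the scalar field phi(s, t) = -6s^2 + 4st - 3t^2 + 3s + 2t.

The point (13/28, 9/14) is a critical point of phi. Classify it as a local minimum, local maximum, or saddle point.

The Hessian of phi is constant: H = [[-12, 4], [4, -6]].
det(H) = (-12)·(-6) − 4² = 56.
det(H) > 0 and tr(H) = -18 < 0, so H is negative definite and the point is a local maximum.

local maximum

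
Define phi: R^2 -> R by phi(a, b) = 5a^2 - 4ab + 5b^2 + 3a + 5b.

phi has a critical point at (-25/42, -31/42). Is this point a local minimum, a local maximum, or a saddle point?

The Hessian of phi is constant: H = [[10, -4], [-4, 10]].
det(H) = 10·10 − (-4)² = 84.
det(H) > 0 and tr(H) = 20 > 0, so H is positive definite and the point is a local minimum.

local minimum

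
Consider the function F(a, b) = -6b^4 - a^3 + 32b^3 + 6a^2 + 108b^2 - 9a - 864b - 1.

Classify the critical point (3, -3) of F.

The mixed partial ∂²F/∂a∂b is 0, so the Hessian at any point is diag(F_aa, F_bb) = diag(6(-a + 2), 24(-3b^2 + 8b + 9)).
At (3, -3): H = diag(-6, -1008).
Both eigenvalues are negative, so H is negative definite: a local maximum.

local maximum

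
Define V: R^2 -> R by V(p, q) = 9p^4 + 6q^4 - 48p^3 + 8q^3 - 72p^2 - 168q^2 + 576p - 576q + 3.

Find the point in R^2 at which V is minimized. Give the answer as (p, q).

V(p,q) separates as A(p) + B(q) + 3, so its minimum is min A + min B + 3.
A'(p) = 36(p - 4)(p - 2)(p + 2) vanishes at p ∈ {-2, 2, 4}; B'(q) = 24(q - 4)(q + 2)(q + 3) vanishes at q ∈ {-3, -2, 4}.
Local minima of A (where A''>0): A(-2)=-912, A(4)=384. Local minima of B: B(-3)=486, B(4)=-2944.
So the global minimum of V is A(-2) + B(4) + 3 = -912 − 2944 + 3 = -3853, attained at (-2, 4).

(-2, 4)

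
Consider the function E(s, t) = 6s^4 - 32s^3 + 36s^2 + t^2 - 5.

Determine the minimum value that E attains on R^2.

-59

E(s,t) separates as P(s) + Q(t) − 5, so its minimum is min P + min Q − 5.
P'(s) = 24s(s - 3)(s - 1) vanishes at s ∈ {0, 1, 3}; Q'(t) = 2t vanishes at t ∈ {0}.
Local minima of P (where P''>0): P(0)=0, P(3)=-54. Local minima of Q: Q(0)=0.
So the global minimum of E is P(3) + Q(0) − 5 = -54 + 0 − 5 = -59, attained at (3, 0).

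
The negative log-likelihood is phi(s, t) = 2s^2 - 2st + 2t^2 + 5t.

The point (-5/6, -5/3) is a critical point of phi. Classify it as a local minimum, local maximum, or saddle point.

The Hessian of phi is constant: H = [[4, -2], [-2, 4]].
det(H) = 4·4 − (-2)² = 12.
det(H) > 0 and tr(H) = 8 > 0, so H is positive definite and the point is a local minimum.

local minimum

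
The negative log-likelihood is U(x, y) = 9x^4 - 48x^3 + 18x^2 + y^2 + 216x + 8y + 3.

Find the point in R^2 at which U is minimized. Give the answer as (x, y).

U(x,y) separates as P(x) + Q(y) + 3, so its minimum is min P + min Q + 3.
P'(x) = 36(x - 3)(x - 2)(x + 1) vanishes at x ∈ {-1, 2, 3}; Q'(y) = 2y + 8 vanishes at y ∈ {-4}.
Local minima of P (where P''>0): P(-1)=-141, P(3)=243. Local minima of Q: Q(-4)=-16.
So the global minimum of U is P(-1) + Q(-4) + 3 = -141 − 16 + 3 = -154, attained at (-1, -4).

(-1, -4)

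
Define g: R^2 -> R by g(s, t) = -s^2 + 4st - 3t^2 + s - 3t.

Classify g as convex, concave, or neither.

neither

g is quadratic, so its Hessian is the constant matrix H = [[-2, 4], [4, -6]].
det(H) = -4, tr(H) = -8.
det(H) < 0, so H is indefinite: neither convex nor concave.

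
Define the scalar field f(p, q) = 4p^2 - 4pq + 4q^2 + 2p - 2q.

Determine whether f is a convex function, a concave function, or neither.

f is quadratic, so its Hessian is the constant matrix H = [[8, -4], [-4, 8]].
det(H) = 48, tr(H) = 16.
det(H) > 0 and tr(H) > 0, so H is positive definite everywhere: convex.

convex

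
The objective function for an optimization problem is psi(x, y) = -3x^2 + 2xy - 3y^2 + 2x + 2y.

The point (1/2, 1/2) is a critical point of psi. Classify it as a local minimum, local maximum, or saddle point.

local maximum

The Hessian of psi is constant: H = [[-6, 2], [2, -6]].
det(H) = (-6)·(-6) − 2² = 32.
det(H) > 0 and tr(H) = -12 < 0, so H is negative definite and the point is a local maximum.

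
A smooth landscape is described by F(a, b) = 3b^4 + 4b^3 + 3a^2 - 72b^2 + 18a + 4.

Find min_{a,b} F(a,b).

F(a,b) separates as P(a) + Q(b) + 4, so its minimum is min P + min Q + 4.
P'(a) = 6a + 18 vanishes at a ∈ {-3}; Q'(b) = 12b(b - 3)(b + 4) vanishes at b ∈ {-4, 0, 3}.
Local minima of P (where P''>0): P(-3)=-27. Local minima of Q: Q(-4)=-640, Q(3)=-297.
So the global minimum of F is P(-3) + Q(-4) + 4 = -27 − 640 + 4 = -663, attained at (-3, -4).

-663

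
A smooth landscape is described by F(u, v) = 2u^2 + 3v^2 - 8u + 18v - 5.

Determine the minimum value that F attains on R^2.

F(u,v) separates as P(u) + Q(v) − 5, so its minimum is min P + min Q − 5.
P'(u) = 4u - 8 vanishes at u ∈ {2}; Q'(v) = 6v + 18 vanishes at v ∈ {-3}.
Local minima of P (where P''>0): P(2)=-8. Local minima of Q: Q(-3)=-27.
So the global minimum of F is P(2) + Q(-3) − 5 = -8 − 27 − 5 = -40, attained at (2, -3).

-40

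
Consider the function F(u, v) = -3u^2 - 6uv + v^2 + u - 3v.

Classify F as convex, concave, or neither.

neither

F is quadratic, so its Hessian is the constant matrix H = [[-6, -6], [-6, 2]].
det(H) = -48, tr(H) = -4.
det(H) < 0, so H is indefinite: neither convex nor concave.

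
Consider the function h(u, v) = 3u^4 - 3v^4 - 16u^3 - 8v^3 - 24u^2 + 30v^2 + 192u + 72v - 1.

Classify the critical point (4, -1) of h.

local minimum

The mixed partial ∂²h/∂u∂v is 0, so the Hessian at any point is diag(h_uu, h_vv) = diag(12(3u^2 - 8u - 4), 12(-3v^2 - 4v + 5)).
At (4, -1): H = diag(144, 72).
Both eigenvalues are positive, so H is positive definite: a local minimum.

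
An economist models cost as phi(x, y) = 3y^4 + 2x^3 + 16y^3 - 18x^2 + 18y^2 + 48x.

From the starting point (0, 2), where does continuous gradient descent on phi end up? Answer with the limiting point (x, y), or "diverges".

diverges

phi is separable, so gradient descent decouples: x follows -∂phi/∂x, y follows -∂phi/∂y.
∂phi/∂x = 6(x - 4)(x - 2); at x=0 this is 48, so x decreases.
∂phi/∂y = 12y(y + 1)(y + 3); at y=2 this is 360, so y decreases.
The x-coordinate has no critical point in that direction and runs off to infinity.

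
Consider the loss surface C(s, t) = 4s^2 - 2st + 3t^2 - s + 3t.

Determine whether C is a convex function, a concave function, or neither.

C is quadratic, so its Hessian is the constant matrix H = [[8, -2], [-2, 6]].
det(H) = 44, tr(H) = 14.
det(H) > 0 and tr(H) > 0, so H is positive definite everywhere: convex.

convex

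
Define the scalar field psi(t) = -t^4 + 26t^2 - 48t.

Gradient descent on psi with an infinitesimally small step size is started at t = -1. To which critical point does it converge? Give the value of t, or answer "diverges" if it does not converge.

1

psi'(t) = -4(t - 3)(t - 1)(t + 4), so psi'(-1) = -96.
Gradient descent moves in the -psi' direction, i.e. t is increasing.
The nearest critical point in that direction is t = 1, where psi'' = 40 > 0 (a local minimum). The iterate converges there.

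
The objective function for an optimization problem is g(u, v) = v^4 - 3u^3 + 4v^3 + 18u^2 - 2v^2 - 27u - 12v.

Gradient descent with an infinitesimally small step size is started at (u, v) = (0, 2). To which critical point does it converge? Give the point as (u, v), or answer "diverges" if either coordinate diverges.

g is separable, so gradient descent decouples: u follows -∂g/∂u, v follows -∂g/∂v.
∂g/∂u = -9(u - 3)(u - 1); at u=0 this is -27, so u increases.
∂g/∂v = 4(v - 1)(v + 1)(v + 3); at v=2 this is 60, so v decreases.
u converges to its nearest critical value 1 (a local min of the u-part); v converges to 1. The iterate converges to (1, 1).

(1, 1)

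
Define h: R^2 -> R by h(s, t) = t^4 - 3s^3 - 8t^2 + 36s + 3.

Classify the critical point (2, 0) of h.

local maximum

The mixed partial ∂²h/∂s∂t is 0, so the Hessian at any point is diag(h_ss, h_tt) = diag(-18s, 4(3t^2 - 4)).
At (2, 0): H = diag(-36, -16).
Both eigenvalues are negative, so H is negative definite: a local maximum.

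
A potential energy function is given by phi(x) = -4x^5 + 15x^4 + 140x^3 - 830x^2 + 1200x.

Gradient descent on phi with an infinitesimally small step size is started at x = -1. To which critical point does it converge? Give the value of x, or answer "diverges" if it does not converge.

-5

phi'(x) = -20(x - 4)(x - 3)(x - 1)(x + 5), so phi'(-1) = 3200.
Gradient descent moves in the -phi' direction, i.e. x is decreasing.
The nearest critical point in that direction is x = -5, where phi'' = 8640 > 0 (a local minimum). The iterate converges there.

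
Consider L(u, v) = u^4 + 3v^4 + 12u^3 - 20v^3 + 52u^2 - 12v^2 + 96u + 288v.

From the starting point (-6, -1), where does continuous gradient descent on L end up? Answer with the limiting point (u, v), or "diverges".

L is separable, so gradient descent decouples: u follows -∂L/∂u, v follows -∂L/∂v.
∂L/∂u = 4(u + 2)(u + 3)(u + 4); at u=-6 this is -96, so u increases.
∂L/∂v = 12(v - 4)(v - 3)(v + 2); at v=-1 this is 240, so v decreases.
u converges to its nearest critical value -4 (a local min of the u-part); v converges to -2. The iterate converges to (-4, -2).

(-4, -2)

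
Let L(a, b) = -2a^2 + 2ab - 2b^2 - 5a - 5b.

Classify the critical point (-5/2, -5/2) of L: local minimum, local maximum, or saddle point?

local maximum

The Hessian of L is constant: H = [[-4, 2], [2, -4]].
det(H) = (-4)·(-4) − 2² = 12.
det(H) > 0 and tr(H) = -8 < 0, so H is negative definite and the point is a local maximum.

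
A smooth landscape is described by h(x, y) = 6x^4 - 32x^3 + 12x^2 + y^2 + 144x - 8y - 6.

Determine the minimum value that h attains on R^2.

-116

h(x,y) separates as P(x) + Q(y) − 6, so its minimum is min P + min Q − 6.
P'(x) = 24(x - 3)(x - 2)(x + 1) vanishes at x ∈ {-1, 2, 3}; Q'(y) = 2y - 8 vanishes at y ∈ {4}.
Local minima of P (where P''>0): P(-1)=-94, P(3)=162. Local minima of Q: Q(4)=-16.
So the global minimum of h is P(-1) + Q(4) − 6 = -94 − 16 − 6 = -116, attained at (-1, 4).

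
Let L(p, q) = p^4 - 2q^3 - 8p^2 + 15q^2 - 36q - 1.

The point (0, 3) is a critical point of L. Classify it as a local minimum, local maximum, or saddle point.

local maximum

The mixed partial ∂²L/∂p∂q is 0, so the Hessian at any point is diag(L_pp, L_qq) = diag(4(3p^2 - 4), 6(-2q + 5)).
At (0, 3): H = diag(-16, -6).
Both eigenvalues are negative, so H is negative definite: a local maximum.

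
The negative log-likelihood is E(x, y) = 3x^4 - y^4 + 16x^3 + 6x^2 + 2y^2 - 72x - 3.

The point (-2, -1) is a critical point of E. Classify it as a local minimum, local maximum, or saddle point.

local maximum

The mixed partial ∂²E/∂x∂y is 0, so the Hessian at any point is diag(E_xx, E_yy) = diag(12(3x^2 + 8x + 1), 4(-3y^2 + 1)).
At (-2, -1): H = diag(-36, -8).
Both eigenvalues are negative, so H is negative definite: a local maximum.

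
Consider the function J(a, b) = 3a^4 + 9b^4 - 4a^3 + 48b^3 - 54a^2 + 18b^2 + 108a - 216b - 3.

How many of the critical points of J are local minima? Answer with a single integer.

4

J separates as a function of a plus a function of b, so ∇J=0 decouples.
∂J/∂a = 12(a - 3)(a - 1)(a + 3) = 0 at a ∈ {-3, 1, 3}; ∂J/∂b = 36(b - 1)(b + 2)(b + 3) = 0 at b ∈ {-3, -2, 1}.
The Hessian is diagonal: diag(J_aa, J_bb). Second derivatives: J_aa(-3)=288, J_aa(1)=-96, J_aa(3)=144; J_bb(-3)=144, J_bb(-2)=-108, J_bb(1)=432.
Local minima occur where both diagonal entries positive: (-3, -3), (-3, 1), (3, -3), (3, 1). Count: 4.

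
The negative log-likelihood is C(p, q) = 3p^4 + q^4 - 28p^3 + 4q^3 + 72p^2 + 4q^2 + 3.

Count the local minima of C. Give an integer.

4

C separates as a function of p plus a function of q, so ∇C=0 decouples.
∂C/∂p = 12p(p - 4)(p - 3) = 0 at p ∈ {0, 3, 4}; ∂C/∂q = 4q(q + 1)(q + 2) = 0 at q ∈ {-2, -1, 0}.
The Hessian is diagonal: diag(C_pp, C_qq). Second derivatives: C_pp(0)=144, C_pp(3)=-36, C_pp(4)=48; C_qq(-2)=8, C_qq(-1)=-4, C_qq(0)=8.
Local minima occur where both diagonal entries positive: (0, -2), (0, 0), (4, -2), (4, 0). Count: 4.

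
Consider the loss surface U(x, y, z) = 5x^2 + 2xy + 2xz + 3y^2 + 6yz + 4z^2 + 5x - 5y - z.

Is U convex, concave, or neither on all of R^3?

U is quadratic, so its Hessian is the constant matrix H = [[10, 2, 2], [2, 6, 6], [2, 6, 8]].
Leading principal minors: 10, 56, 112.
All positive ⇒ H ≻ 0 ⇒ convex.

convex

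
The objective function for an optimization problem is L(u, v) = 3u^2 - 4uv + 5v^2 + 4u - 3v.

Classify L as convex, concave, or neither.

L is quadratic, so its Hessian is the constant matrix H = [[6, -4], [-4, 10]].
det(H) = 44, tr(H) = 16.
det(H) > 0 and tr(H) > 0, so H is positive definite everywhere: convex.

convex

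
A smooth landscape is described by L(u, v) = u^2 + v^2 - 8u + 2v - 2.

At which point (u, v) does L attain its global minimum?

L(u,v) separates as P(u) + Q(v) − 2, so its minimum is min P + min Q − 2.
P'(u) = 2u - 8 vanishes at u ∈ {4}; Q'(v) = 2v + 2 vanishes at v ∈ {-1}.
Local minima of P (where P''>0): P(4)=-16. Local minima of Q: Q(-1)=-1.
So the global minimum of L is P(4) + Q(-1) − 2 = -16 − 1 − 2 = -19, attained at (4, -1).

(4, -1)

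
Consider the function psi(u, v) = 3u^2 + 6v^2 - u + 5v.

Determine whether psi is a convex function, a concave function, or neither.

convex

psi is quadratic, so its Hessian is the constant matrix H = [[6, 0], [0, 12]].
det(H) = 72, tr(H) = 18.
det(H) > 0 and tr(H) > 0, so H is positive definite everywhere: convex.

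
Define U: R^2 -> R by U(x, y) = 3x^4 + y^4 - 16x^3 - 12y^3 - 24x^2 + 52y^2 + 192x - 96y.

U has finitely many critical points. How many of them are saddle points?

U separates as a function of x plus a function of y, so ∇U=0 decouples.
∂U/∂x = 12(x - 4)(x - 2)(x + 2) = 0 at x ∈ {-2, 2, 4}; ∂U/∂y = 4(y - 4)(y - 3)(y - 2) = 0 at y ∈ {2, 3, 4}.
The Hessian is diagonal: diag(U_xx, U_yy). Second derivatives: U_xx(-2)=288, U_xx(2)=-96, U_xx(4)=144; U_yy(2)=8, U_yy(3)=-4, U_yy(4)=8.
Saddle points occur where the two diagonal entries have opposite signs: (-2, 3), (2, 2), (2, 4), (4, 3). Count: 4.

4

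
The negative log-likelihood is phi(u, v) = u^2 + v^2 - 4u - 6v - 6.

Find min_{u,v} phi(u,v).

phi(u,v) separates as P(u) + Q(v) − 6, so its minimum is min P + min Q − 6.
P'(u) = 2u - 4 vanishes at u ∈ {2}; Q'(v) = 2v - 6 vanishes at v ∈ {3}.
Local minima of P (where P''>0): P(2)=-4. Local minima of Q: Q(3)=-9.
So the global minimum of phi is P(2) + Q(3) − 6 = -4 − 9 − 6 = -19, attained at (2, 3).

-19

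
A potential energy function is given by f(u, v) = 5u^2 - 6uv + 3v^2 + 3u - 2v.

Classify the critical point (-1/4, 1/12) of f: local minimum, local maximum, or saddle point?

local minimum

The Hessian of f is constant: H = [[10, -6], [-6, 6]].
det(H) = 10·6 − (-6)² = 24.
det(H) > 0 and tr(H) = 16 > 0, so H is positive definite and the point is a local minimum.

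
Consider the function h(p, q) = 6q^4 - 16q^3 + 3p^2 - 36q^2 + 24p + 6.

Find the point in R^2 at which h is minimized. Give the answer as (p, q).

(-4, 3)

h(p,q) separates as A(p) + B(q) + 6, so its minimum is min A + min B + 6.
A'(p) = 6p + 24 vanishes at p ∈ {-4}; B'(q) = 24q(q - 3)(q + 1) vanishes at q ∈ {-1, 0, 3}.
Local minima of A (where A''>0): A(-4)=-48. Local minima of B: B(-1)=-14, B(3)=-270.
So the global minimum of h is A(-4) + B(3) + 6 = -48 − 270 + 6 = -312, attained at (-4, 3).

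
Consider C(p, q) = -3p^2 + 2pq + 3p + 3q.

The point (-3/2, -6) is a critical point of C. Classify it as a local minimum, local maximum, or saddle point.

saddle point

The Hessian of C is constant: H = [[-6, 2], [2, 0]].
det(H) = (-6)·0 − 2² = -4.
Since det(H) < 0, H is indefinite and the critical point is a saddle point.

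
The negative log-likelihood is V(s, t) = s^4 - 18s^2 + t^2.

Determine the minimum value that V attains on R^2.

V(s,t) separates as P(s) + Q(t), so its minimum is min P + min Q.
P'(s) = 4s(s - 3)(s + 3) vanishes at s ∈ {-3, 0, 3}; Q'(t) = 2t vanishes at t ∈ {0}.
Local minima of P (where P''>0): P(-3)=-81, P(3)=-81. Local minima of Q: Q(0)=0.
So the global minimum of V is P(-3) + Q(0) = -81 + 0 = -81, attained at (-3, 0).

-81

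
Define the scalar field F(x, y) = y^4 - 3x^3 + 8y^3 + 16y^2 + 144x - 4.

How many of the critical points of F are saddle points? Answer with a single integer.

F separates as a function of x plus a function of y, so ∇F=0 decouples.
∂F/∂x = -9(x - 4)(x + 4) = 0 at x ∈ {-4, 4}; ∂F/∂y = 4y(y + 2)(y + 4) = 0 at y ∈ {-4, -2, 0}.
The Hessian is diagonal: diag(F_xx, F_yy). Second derivatives: F_xx(-4)=72, F_xx(4)=-72; F_yy(-4)=32, F_yy(-2)=-16, F_yy(0)=32.
Saddle points occur where the two diagonal entries have opposite signs: (-4, -2), (4, -4), (4, 0). Count: 3.

3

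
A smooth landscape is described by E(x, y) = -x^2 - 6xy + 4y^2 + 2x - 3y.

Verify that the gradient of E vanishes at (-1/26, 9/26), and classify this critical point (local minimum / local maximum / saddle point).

∇E = (-2x - 6y + 2, -6x + 8y - 3); substituting (-1/26, 9/26) gives ∇E = (0, 0), so (-1/26, 9/26) is indeed a critical point.
The Hessian of E is constant: H = [[-2, -6], [-6, 8]].
det(H) = (-2)·8 − (-6)² = -52.
Since det(H) < 0, H is indefinite and the critical point is a saddle point.

saddle point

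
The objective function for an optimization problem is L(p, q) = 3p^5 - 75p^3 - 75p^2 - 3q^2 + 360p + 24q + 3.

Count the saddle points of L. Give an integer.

L separates as a function of p plus a function of q, so ∇L=0 decouples.
∂L/∂p = 15(p - 4)(p - 1)(p + 2)(p + 3) = 0 at p ∈ {-3, -2, 1, 4}; ∂L/∂q = -6(q - 4) = 0 at q ∈ {4}.
The Hessian is diagonal: diag(L_pp, L_qq). Second derivatives: L_pp(-3)=-420, L_pp(-2)=270, L_pp(1)=-540, L_pp(4)=1890; L_qq(4)=-6.
Saddle points occur where the two diagonal entries have opposite signs: (-2, 4), (4, 4). Count: 2.

2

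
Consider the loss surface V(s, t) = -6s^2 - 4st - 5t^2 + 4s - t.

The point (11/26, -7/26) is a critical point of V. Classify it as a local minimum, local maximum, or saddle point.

local maximum

The Hessian of V is constant: H = [[-12, -4], [-4, -10]].
det(H) = (-12)·(-10) − (-4)² = 104.
det(H) > 0 and tr(H) = -22 < 0, so H is negative definite and the point is a local maximum.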